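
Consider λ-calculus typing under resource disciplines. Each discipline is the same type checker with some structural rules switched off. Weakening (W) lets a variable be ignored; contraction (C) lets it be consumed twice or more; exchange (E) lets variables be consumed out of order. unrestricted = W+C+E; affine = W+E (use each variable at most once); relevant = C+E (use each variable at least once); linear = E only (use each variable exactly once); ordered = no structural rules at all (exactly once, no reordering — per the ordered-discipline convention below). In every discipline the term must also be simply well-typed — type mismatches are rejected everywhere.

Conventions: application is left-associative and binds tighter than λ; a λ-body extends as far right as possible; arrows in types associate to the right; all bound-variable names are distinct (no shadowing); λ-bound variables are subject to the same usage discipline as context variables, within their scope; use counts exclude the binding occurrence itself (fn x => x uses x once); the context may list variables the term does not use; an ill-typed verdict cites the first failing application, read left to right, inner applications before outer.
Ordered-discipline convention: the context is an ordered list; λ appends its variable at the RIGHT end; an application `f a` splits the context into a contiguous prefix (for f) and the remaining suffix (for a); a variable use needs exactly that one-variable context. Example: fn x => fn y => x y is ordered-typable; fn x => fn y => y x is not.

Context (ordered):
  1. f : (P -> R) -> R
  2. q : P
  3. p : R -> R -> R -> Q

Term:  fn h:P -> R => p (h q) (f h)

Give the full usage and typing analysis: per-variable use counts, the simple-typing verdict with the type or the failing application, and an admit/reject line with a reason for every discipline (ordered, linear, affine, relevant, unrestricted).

usage: f: 1; q: 1; p: 1; h (λ-bound): 2
order of uses: p, h, q, f, h
typing: the term checks, with type (P -> R) -> R -> Q
ordered: ✗, h ×2 used more than once (contraction)
linear: ✗, h ×2 used more than once (contraction)
affine: ✗, h ×2 used more than once (contraction)
relevant: ✓, every one of f, q, p, h appears
unrestricted: ✓, type-checks ((P -> R) -> R -> Q) and nothing is barred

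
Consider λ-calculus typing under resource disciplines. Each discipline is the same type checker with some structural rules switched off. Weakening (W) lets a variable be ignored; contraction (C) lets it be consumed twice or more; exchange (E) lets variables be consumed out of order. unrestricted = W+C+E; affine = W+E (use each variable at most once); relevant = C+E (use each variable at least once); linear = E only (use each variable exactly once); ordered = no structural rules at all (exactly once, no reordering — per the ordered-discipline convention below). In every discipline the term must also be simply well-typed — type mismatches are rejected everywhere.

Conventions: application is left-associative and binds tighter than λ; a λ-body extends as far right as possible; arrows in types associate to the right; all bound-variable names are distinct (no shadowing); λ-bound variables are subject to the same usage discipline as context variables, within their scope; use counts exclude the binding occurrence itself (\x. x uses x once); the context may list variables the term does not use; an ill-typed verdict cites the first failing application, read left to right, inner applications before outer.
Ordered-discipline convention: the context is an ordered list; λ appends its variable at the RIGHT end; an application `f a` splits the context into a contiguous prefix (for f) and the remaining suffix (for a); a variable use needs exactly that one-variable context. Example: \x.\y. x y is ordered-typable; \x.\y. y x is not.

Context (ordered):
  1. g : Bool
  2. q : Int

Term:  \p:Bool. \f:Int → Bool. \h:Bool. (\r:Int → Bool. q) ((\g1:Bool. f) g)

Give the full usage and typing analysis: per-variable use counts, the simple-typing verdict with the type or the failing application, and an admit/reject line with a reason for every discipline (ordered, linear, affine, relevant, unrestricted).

counts: g: 1×, q: 1×, p (bound): 0×, f (bound): 1×, h (bound): 0×, r (bound): 0×, g1 (bound): 0×
left-to-right use order: q, f, g
typing: ✓ — Bool → (Int → Bool) → Bool → Int
ordered: ✗, p, h, r, g1 never used (weakening)
linear: ✗, p, h, r, g1 never used (weakening)
affine: ✓, none of g, q, p, f, h, r, g1 used more than once
relevant: ✗, p, h, r, g1 never used (weakening)
unrestricted: ✓, simply typable at Bool → (Int → Bool) → Bool → Int; W, C, E all held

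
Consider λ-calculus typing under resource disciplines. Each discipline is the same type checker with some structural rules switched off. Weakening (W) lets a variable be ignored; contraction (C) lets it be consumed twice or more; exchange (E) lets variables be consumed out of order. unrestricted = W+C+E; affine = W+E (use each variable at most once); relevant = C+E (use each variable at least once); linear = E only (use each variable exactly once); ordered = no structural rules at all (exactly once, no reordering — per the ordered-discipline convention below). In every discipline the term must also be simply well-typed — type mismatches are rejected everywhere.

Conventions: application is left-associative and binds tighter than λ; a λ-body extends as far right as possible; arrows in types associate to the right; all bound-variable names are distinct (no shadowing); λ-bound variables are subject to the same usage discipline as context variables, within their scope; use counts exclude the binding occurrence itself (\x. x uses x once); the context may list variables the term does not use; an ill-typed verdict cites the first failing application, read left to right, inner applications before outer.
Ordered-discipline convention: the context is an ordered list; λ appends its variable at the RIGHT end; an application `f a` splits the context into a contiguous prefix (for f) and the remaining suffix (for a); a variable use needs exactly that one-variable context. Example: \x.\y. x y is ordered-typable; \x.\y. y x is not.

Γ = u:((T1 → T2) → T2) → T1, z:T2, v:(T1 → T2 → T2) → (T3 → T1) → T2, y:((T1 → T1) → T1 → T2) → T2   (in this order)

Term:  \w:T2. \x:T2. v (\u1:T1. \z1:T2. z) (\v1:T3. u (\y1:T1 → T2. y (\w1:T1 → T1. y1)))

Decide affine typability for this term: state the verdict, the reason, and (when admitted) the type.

yes — at most one use each (u, z, v, y, w, x, u1, z1, v1, y1, w1); term : T2 → T2 → T2
usage: u=1, z=1, v=1, y=1, w [bound]=0, x [bound]=0, u1 [bound]=0, z1 [bound]=0, v1 [bound]=0, y1 [bound]=1, w1 [bound]=0
uses in reading order: v, z, u, y, y1
typing: well-typed — term : T2 → T2 → T2
all disciplines: ordered ✗, linear ✗, affine ✓, relevant ✗, unrestricted ✓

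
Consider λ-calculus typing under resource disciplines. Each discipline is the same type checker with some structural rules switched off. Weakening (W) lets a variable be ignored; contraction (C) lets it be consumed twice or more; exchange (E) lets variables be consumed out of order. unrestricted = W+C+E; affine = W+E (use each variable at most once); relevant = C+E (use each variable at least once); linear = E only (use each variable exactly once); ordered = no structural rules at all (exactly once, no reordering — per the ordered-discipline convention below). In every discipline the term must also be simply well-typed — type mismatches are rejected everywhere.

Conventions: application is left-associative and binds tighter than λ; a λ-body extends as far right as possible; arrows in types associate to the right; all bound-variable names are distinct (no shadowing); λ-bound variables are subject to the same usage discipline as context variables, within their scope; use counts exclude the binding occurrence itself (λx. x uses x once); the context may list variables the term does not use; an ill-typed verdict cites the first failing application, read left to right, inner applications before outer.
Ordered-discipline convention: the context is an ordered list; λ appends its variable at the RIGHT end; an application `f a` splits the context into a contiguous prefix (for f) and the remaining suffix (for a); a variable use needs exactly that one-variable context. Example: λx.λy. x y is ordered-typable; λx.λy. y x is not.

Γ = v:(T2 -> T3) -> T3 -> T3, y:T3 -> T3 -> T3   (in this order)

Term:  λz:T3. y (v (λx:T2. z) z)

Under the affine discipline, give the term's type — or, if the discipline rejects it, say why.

not well-typed under affine — uses contraction: z ×2
use counts: v: 1×; y: 1×; z (λ-bound): 2×; x (λ-bound): 0×
uses in reading order: y, v, z, z
typing: well-typed at T3 -> T3 -> T3
per-discipline verdicts: ordered ✗ · linear ✗ · affine ✗ · relevant ✗ · unrestricted ✓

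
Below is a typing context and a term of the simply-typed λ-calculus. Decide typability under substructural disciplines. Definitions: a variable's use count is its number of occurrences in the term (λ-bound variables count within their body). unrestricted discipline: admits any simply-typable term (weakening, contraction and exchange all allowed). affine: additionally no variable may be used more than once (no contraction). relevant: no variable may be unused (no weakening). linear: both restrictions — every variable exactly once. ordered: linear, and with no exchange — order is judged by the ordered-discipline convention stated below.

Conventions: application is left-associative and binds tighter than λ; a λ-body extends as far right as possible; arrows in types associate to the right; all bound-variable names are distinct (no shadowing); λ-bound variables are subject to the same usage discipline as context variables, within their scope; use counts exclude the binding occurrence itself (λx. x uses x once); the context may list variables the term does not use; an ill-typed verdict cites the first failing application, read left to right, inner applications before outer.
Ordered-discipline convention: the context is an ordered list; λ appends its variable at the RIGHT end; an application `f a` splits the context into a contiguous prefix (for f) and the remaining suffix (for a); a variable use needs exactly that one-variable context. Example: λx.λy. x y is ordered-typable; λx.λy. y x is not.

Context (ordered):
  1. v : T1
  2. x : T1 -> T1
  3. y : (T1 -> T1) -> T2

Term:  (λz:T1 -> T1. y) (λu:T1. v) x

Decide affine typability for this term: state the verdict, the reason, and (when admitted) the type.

yes — no duplicate uses among v, x, y, z, u; term : T2
use counts: v: 1×; x: 1×; y: 1×; z (λ-bound): 0×; u (λ-bound): 0×
left-to-right use order: y, v, x
typing: well-typed — term : T2
per-discipline verdicts: ordered ✗ | linear ✗ | affine ✓ | relevant ✗ | unrestricted ✓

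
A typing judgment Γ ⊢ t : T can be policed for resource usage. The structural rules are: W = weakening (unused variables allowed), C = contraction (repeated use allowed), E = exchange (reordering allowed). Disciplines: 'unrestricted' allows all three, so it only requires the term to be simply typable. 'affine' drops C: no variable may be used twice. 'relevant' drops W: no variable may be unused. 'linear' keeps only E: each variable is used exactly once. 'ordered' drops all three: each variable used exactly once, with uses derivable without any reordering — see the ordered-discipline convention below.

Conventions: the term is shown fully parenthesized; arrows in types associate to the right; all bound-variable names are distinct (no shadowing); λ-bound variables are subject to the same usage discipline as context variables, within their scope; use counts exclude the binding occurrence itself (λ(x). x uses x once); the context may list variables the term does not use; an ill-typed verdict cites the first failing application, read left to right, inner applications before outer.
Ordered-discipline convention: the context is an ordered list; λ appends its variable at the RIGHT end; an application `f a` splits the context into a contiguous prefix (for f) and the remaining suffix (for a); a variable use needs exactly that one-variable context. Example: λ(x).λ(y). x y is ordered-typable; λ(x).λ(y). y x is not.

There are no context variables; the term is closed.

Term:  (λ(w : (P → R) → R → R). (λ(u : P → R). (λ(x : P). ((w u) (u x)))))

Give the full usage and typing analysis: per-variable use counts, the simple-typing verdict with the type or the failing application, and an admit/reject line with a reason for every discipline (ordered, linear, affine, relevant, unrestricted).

usage: w (λ-bound): 1; u (λ-bound): 2; x (λ-bound): 1
uses in reading order: w, u, u, x
typing: well-typed — term : ((P → R) → R → R) → (P → R) → P → R
ordered ✗ (uses contraction: u ×2)
linear ✗ (uses contraction: u ×2)
affine ✗ (uses contraction: u ×2)
relevant ✓ (none of w, u, x goes unused)
unrestricted ✓ (well-typed at ((P → R) → R → R) → (P → R) → P → R; no restrictions here)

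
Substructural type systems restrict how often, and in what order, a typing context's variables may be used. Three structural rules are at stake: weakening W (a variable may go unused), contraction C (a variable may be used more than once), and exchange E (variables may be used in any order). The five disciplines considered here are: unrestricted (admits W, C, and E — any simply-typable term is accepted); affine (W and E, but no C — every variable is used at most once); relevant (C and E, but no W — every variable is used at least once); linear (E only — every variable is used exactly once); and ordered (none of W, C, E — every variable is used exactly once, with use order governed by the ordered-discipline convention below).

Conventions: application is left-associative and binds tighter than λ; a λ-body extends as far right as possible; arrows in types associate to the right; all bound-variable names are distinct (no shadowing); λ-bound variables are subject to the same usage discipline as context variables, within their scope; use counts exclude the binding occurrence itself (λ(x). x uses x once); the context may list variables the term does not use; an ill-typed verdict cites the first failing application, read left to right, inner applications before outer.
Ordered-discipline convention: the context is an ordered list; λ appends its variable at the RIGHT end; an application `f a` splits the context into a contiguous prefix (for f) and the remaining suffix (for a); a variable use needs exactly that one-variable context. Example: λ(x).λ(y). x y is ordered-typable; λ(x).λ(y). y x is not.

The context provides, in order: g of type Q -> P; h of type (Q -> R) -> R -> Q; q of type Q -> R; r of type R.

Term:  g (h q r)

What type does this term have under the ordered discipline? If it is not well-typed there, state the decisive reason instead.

term : P
use counts: g: 1, h: 1, q: 1, r: 1
order of uses: g, h, q, r
typing: the term checks, with type P
summary: ordered ✓ | linear ✓ | affine ✓ | relevant ✓ | unrestricted ✓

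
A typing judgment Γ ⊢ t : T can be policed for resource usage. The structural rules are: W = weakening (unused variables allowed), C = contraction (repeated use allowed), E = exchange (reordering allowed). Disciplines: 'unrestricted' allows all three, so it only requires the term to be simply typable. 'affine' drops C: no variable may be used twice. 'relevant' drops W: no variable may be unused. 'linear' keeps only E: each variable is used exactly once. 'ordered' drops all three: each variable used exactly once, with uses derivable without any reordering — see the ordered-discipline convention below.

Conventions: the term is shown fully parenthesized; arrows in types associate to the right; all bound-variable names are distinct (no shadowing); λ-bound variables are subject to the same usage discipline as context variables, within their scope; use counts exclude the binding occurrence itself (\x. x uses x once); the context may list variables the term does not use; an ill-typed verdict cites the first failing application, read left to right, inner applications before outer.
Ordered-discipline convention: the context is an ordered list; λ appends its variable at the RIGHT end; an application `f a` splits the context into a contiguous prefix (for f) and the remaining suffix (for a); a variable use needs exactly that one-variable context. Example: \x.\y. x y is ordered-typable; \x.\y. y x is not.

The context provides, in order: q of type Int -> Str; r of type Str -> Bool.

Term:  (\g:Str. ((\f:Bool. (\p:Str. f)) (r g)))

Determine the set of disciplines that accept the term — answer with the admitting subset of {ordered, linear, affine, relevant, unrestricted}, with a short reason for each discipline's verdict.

admitting disciplines: affine, unrestricted
variable uses: q=0, r=1, g (λ-bound)=1, f (λ-bound)=1, p (λ-bound)=0
left-to-right use order: f, r, g
typing: well-typed at Str -> Str -> Bool
ordered ✗ (q, p left unused)
linear ✗ (q, p left unused)
affine ✓ (no duplicate uses among q, r, g, f, p)
relevant ✗ (q, p left unused)
unrestricted ✓ (type-checks (Str -> Str -> Bool) and nothing is barred)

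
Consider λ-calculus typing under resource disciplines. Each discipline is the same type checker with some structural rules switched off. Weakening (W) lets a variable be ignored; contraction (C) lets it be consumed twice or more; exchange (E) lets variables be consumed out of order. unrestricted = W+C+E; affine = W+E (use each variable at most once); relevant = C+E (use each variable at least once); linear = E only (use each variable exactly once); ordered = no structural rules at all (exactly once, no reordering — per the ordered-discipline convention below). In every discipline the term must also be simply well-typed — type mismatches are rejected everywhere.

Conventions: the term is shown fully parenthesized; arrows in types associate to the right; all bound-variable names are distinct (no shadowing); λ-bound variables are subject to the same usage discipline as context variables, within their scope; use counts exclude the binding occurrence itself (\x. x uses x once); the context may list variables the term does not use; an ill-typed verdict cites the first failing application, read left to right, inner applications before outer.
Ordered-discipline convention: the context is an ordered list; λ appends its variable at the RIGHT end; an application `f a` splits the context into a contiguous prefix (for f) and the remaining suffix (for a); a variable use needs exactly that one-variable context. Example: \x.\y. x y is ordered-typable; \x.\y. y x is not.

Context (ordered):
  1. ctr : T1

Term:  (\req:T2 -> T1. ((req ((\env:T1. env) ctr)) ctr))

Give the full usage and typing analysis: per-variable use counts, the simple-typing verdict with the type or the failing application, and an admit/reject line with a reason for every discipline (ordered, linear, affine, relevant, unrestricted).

usage: ctr: 2, req (bound): 1, env (bound): 1
order of uses: req, env, ctr, ctr
typing: ill-typed: a function awaiting T2 gets T1
ordered: ✗, a type mismatch blocks all five
linear: ✗, the type mismatch rejects it
affine: ✗, not simply typable
relevant: ✗, fails simple typing
unrestricted: ✗, a type mismatch blocks all five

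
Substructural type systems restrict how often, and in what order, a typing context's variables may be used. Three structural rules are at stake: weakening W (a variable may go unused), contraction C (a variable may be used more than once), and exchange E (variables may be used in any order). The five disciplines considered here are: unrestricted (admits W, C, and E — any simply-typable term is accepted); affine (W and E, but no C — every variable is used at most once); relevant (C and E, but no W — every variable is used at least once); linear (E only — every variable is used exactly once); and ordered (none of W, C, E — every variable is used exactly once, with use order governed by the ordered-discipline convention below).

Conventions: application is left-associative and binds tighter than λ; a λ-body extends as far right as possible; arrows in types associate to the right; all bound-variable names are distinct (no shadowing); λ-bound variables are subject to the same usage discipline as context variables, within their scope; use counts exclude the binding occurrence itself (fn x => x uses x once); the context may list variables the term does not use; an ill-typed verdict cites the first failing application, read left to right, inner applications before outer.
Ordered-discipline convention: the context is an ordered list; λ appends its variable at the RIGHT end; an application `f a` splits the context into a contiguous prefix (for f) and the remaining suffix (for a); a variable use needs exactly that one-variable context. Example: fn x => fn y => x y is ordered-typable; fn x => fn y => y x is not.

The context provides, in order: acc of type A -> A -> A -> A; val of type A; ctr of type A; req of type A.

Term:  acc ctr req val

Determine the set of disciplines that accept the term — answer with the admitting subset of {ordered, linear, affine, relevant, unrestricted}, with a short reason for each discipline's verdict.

admitting disciplines: linear, affine, relevant, unrestricted
variable uses: acc ×1; val ×1; ctr ×1; req ×1
use order (left to right): acc, ctr, req, val
typing: well-typed — term : A
ordered ✗ (no contiguous prefix/suffix split fits acc, ctr, req, val)
linear ✓ (exactly-once usage across acc, val, ctr, req)
affine ✓ (acc, val, ctr, req: no repeats, contraction unneeded)
relevant ✓ (none of acc, val, ctr, req goes unused)
unrestricted ✓ (simply typable at A; W, C, E all held)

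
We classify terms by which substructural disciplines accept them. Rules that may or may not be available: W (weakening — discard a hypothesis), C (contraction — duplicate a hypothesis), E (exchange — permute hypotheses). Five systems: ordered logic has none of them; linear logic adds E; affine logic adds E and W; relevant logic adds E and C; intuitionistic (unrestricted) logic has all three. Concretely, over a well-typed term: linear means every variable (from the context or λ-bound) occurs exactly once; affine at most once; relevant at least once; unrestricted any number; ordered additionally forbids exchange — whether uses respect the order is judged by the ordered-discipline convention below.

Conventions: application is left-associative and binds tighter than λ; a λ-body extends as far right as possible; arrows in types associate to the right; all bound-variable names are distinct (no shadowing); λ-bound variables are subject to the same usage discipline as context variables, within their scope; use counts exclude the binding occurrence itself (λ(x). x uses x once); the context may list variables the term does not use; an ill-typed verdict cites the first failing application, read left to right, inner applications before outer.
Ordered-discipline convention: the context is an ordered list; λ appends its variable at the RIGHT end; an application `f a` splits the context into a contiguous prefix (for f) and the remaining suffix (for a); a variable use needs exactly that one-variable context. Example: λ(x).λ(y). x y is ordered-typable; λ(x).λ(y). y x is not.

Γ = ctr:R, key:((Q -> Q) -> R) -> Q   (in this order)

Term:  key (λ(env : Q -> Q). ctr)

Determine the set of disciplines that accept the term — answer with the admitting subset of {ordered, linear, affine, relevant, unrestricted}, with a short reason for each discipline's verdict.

admitted in: affine, unrestricted
variable uses: ctr: 1×; key: 1×; env (λ-bound): 0×
uses in reading order: key, ctr
typing: well-typed — term : Q
ordered: ✗, needs weakening: env unused
linear: ✗, needs weakening: env unused
affine: ✓, at most one use each (ctr, key, env)
relevant: ✗, needs weakening: env unused
unrestricted: ✓, well-typed at Q; no restrictions here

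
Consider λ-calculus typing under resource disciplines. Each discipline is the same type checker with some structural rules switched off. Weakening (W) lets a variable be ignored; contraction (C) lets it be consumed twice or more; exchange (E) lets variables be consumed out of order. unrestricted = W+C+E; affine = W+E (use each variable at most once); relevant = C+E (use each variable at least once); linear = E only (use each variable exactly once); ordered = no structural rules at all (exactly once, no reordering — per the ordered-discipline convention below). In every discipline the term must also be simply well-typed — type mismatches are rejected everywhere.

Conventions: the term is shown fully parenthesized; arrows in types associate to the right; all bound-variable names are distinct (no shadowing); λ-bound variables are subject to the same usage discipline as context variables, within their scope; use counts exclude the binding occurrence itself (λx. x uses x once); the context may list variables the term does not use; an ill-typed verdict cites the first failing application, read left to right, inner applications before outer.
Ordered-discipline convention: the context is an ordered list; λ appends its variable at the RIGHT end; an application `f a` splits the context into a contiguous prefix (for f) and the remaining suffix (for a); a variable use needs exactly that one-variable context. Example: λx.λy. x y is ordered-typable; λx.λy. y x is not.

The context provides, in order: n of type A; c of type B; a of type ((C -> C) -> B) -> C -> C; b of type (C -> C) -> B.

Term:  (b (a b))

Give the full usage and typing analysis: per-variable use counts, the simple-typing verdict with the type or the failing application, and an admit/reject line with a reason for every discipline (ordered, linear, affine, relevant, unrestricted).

usage: n: 0, c: 0, a: 1, b: 2
use order (left to right): b, a, b
typing: the term checks, with type B
ordered: ✗, b ×2 used more than once (contraction); n, c left unused
linear: ✗, b ×2 used more than once (contraction); n, c left unused
affine: ✗, b ×2 used more than once (contraction)
relevant: ✗, n, c left unused
unrestricted: ✓, simply typable at B; W, C, E all held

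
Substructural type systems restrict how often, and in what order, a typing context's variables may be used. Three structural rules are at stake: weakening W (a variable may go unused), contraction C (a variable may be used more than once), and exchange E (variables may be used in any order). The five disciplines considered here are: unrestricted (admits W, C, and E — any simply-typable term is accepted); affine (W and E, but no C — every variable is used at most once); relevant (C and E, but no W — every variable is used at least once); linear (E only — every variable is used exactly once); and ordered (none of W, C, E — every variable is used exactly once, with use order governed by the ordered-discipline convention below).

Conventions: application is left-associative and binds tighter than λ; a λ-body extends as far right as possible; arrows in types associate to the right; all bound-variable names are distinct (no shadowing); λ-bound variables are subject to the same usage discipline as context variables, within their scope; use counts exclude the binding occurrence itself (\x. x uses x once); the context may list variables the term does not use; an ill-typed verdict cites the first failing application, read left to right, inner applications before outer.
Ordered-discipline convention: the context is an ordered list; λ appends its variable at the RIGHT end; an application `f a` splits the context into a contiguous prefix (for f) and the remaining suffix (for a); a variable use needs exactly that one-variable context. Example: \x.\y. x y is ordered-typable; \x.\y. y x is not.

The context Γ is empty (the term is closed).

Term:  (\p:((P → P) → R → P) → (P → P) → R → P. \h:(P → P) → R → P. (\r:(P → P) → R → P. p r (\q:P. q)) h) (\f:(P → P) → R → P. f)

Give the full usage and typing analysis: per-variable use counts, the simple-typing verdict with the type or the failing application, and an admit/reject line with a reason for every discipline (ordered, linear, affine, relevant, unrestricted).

counts: p [bound]: 1×, h [bound]: 1×, r [bound]: 1×, q [bound]: 1×, f [bound]: 1×
left-to-right use order: p, r, q, h, f
typing: the term checks, with type ((P → P) → R → P) → R → P
ordered ✓ (single-use (p, h, r, q, f), ordered derivation ok)
linear ✓ (single use per variable (p, h, r, q, f))
affine ✓ (no duplicate uses among p, h, r, q, f)
relevant ✓ (none of p, h, r, q, f goes unused)
unrestricted ✓ (well-typed at ((P → P) → R → P) → R → P; no restrictions here)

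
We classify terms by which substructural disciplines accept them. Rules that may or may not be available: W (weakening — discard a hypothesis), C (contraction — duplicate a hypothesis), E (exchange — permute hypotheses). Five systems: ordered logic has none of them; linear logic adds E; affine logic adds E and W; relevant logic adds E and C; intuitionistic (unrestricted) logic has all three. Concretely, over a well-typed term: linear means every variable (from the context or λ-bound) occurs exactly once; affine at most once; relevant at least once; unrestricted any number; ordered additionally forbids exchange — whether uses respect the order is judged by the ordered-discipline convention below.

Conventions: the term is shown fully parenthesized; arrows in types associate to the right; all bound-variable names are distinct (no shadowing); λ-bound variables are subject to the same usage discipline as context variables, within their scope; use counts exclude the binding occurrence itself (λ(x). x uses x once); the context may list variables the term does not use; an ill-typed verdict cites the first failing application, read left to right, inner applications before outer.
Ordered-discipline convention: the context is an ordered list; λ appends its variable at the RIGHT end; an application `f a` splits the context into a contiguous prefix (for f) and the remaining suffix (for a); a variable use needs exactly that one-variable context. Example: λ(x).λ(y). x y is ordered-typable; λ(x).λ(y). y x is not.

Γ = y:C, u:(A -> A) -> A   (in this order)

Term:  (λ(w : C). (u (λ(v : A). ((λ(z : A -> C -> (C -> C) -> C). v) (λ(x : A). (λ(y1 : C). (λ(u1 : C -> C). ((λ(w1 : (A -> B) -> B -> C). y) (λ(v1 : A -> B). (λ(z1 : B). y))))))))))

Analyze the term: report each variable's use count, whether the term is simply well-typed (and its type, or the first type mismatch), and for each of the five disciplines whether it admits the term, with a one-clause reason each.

usage: y: 2; u: 1; w (λ-bound): 0; v (λ-bound): 1; z (λ-bound): 0; x (λ-bound): 0; y1 (λ-bound): 0; u1 (λ-bound): 0; w1 (λ-bound): 0; v1 (λ-bound): 0; z1 (λ-bound): 0
uses in reading order: u, v, y, y
typing: well-typed — term : C -> A
ordered: ✗, uses contraction: y ×2; needs weakening: w, z, x, y1, u1, w1, v1, z1 unused
linear: ✗, uses contraction: y ×2; needs weakening: w, z, x, y1, u1, w1, v1, z1 unused
affine: ✗, uses contraction: y ×2
relevant: ✗, needs weakening: w, z, x, y1, u1, w1, v1, z1 unused
unrestricted: ✓, typability at C -> A is all that's needed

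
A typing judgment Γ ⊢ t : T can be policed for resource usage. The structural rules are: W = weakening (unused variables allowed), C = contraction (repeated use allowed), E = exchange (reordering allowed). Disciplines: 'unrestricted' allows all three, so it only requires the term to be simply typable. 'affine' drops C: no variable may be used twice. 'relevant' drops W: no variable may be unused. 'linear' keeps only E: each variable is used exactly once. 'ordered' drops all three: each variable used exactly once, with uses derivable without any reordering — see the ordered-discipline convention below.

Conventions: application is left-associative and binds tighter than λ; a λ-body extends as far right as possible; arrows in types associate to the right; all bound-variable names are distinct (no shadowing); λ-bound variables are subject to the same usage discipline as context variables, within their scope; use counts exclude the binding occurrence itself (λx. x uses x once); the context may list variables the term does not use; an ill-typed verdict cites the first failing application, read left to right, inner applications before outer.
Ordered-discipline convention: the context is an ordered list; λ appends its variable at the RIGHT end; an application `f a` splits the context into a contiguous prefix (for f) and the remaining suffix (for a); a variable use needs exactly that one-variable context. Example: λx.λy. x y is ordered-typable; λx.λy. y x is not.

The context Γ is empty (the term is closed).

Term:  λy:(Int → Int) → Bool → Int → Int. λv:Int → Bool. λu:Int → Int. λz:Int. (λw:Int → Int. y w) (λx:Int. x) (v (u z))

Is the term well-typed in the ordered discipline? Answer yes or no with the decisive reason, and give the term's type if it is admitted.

yes — y, v, u, z, w, x: once each, no exchange needed; term : ((Int → Int) → Bool → Int → Int) → (Int → Bool) → (Int → Int) → Int → Int → Int
counts: y [bound]: 1, v [bound]: 1, u [bound]: 1, z [bound]: 1, w [bound]: 1, x [bound]: 1
left-to-right use order: y, w, x, v, u, z
typing: well-typed at ((Int → Int) → Bool → Int → Int) → (Int → Bool) → (Int → Int) → Int → Int → Int
per-discipline verdicts: ordered ✓ | linear ✓ | affine ✓ | relevant ✓ | unrestricted ✓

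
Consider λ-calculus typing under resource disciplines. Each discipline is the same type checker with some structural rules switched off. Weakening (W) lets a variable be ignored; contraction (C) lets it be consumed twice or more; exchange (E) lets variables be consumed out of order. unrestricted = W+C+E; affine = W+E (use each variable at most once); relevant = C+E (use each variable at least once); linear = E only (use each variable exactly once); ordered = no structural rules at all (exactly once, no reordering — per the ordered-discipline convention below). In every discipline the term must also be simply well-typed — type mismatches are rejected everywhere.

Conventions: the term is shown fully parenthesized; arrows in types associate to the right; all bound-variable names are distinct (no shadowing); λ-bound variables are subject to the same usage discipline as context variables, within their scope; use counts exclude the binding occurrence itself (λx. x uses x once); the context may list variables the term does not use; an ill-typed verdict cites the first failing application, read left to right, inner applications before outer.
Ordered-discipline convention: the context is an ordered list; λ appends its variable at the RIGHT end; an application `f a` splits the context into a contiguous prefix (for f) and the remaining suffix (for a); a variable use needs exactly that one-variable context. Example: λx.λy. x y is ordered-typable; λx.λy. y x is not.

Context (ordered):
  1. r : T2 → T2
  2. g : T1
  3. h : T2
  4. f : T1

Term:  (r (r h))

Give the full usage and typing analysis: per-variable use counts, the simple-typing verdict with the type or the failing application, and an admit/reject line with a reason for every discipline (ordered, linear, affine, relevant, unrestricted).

counts: r: 2×, g: 0×, h: 1×, f: 0×
uses in reading order: r, r, h
typing: well-typed — term : T2
ordered ✗ (needs contraction — r ×2; unused: g, f — weakening required)
linear ✗ (needs contraction — r ×2; unused: g, f — weakening required)
affine ✗ (needs contraction — r ×2)
relevant ✗ (unused: g, f — weakening required)
unrestricted ✓ (well-typed at T2; no restrictions here)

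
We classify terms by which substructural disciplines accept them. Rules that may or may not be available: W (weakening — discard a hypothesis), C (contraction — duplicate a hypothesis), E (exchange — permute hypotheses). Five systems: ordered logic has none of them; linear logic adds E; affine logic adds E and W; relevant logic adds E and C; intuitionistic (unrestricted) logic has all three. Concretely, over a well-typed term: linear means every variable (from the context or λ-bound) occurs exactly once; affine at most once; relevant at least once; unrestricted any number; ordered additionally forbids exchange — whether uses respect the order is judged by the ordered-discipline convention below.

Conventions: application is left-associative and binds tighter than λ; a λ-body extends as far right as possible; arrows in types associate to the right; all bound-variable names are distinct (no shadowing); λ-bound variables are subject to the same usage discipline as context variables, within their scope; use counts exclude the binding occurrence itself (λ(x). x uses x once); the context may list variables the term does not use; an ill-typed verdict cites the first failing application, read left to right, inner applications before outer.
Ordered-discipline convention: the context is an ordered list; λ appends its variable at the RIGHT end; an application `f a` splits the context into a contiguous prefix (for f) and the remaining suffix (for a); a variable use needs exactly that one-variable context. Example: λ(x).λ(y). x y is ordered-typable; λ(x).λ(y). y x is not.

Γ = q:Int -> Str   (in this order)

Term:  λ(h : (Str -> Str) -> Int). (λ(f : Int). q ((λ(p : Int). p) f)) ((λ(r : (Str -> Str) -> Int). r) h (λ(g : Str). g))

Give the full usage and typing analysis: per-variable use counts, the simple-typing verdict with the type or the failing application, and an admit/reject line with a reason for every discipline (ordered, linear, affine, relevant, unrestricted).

counts: q=1; h (λ-bound)=1; f (λ-bound)=1; p (λ-bound)=1; r (λ-bound)=1; g (λ-bound)=1
order of uses: q, p, f, r, h, g
typing: well-typed — term : ((Str -> Str) -> Int) -> Str
ordered: ✓ — one use each (q, h, f, p, r, g); ordered split holds
linear: ✓ — single use per variable (q, h, f, p, r, g)
affine: ✓ — none of q, h, f, p, r, g used more than once
relevant: ✓ — q, h, f, p, r, g: all used, weakening unneeded
unrestricted: ✓ — well-typed at ((Str -> Str) -> Int) -> Str; no restrictions here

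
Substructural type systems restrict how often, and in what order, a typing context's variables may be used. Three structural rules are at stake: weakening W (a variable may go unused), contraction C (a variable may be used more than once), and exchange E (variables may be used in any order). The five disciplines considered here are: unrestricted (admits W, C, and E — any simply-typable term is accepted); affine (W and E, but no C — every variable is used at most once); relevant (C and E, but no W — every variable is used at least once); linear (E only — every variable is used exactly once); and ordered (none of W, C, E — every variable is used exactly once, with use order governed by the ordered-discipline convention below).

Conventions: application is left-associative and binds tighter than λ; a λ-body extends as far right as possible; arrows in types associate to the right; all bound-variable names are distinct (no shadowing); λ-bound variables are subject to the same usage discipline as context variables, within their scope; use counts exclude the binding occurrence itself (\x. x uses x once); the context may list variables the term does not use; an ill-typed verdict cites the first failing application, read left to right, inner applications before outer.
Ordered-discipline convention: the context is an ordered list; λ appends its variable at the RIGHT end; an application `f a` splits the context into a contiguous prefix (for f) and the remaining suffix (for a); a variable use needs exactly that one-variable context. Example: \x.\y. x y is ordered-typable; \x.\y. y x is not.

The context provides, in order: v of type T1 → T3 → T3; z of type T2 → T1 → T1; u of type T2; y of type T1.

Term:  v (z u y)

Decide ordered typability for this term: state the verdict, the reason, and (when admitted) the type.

yes — v, z, u, y: once each, no exchange needed; term : T3 → T3
counts: v: 1×; z: 1×; u: 1×; y: 1×
left-to-right use order: v, z, u, y
typing: well-typed — term : T3 → T3
across the five disciplines: ordered ✓; linear ✓; affine ✓; relevant ✓; unrestricted ✓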